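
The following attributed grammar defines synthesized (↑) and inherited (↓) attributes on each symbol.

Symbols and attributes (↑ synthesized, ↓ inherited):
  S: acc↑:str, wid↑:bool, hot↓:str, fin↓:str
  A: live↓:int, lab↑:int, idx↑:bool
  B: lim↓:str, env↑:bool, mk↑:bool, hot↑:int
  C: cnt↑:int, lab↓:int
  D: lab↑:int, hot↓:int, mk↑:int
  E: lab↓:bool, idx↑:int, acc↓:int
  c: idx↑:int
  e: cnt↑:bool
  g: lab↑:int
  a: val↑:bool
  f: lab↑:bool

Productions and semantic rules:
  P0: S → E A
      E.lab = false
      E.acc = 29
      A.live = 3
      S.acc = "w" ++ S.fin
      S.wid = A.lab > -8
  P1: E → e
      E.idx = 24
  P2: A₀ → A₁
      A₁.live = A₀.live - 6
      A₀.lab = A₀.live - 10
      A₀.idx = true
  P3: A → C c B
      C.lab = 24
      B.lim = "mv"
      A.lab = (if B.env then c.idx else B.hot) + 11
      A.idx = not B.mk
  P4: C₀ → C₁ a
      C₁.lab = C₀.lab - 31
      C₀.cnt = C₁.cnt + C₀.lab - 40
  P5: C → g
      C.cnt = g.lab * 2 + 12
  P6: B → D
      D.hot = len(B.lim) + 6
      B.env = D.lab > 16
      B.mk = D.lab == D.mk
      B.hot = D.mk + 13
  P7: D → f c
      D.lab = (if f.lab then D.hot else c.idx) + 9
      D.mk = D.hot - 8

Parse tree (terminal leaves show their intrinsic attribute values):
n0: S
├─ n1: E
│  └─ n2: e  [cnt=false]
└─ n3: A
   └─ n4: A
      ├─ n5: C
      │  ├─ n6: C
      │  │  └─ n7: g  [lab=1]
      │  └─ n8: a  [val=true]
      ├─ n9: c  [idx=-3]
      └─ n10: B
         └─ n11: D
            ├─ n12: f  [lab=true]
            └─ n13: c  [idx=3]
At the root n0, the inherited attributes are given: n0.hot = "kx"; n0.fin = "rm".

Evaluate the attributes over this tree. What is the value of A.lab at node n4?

1. n0.hot = "kx"  [given at root]
2. n0.fin = "rm"  [given at root]
3. n1.lab = false  [false]
4. n1.acc = 29  [29]
5. n2.cnt = false  [terminal]
6. n1.idx = 24  [24]
7. n3.live = 3  [3]
8. n4.live = -3  [A₀.live - 6]
9. n5.lab = 24  [24]
10. n6.lab = -7  [C₀.lab - 31]
11. n7.lab = 1  [terminal]
12. n6.cnt = 14  [g.lab * 2 + 12]
13. n8.val = true  [terminal]
14. n5.cnt = -2  [C₁.cnt + C₀.lab - 40]
15. n9.idx = -3  [terminal]
16. n10.lim = "mv"  ["mv"]
17. n11.hot = 8  [len(B.lim) + 6]
18. n12.lab = true  [terminal]
19. n13.idx = 3  [terminal]
20. n11.lab = 17  [(if f.lab then D.hot else c.idx) + 9]
21. n11.mk = 0  [D.hot - 8]
22. n10.env = true  [D.lab > 16]
23. n10.mk = false  [D.lab == D.mk]
24. n10.hot = 13  [D.mk + 13]
25. n4.lab = 8  [(if B.env then c.idx else B.hot) + 11]
26. n4.idx = true  [not B.mk]
27. n3.lab = -7  [A₀.live - 10]
28. n3.idx = true  [true]
29. n0.acc = "wrm"  ["w" ++ S.fin]
30. n0.wid = true  [A.lab > -8]

8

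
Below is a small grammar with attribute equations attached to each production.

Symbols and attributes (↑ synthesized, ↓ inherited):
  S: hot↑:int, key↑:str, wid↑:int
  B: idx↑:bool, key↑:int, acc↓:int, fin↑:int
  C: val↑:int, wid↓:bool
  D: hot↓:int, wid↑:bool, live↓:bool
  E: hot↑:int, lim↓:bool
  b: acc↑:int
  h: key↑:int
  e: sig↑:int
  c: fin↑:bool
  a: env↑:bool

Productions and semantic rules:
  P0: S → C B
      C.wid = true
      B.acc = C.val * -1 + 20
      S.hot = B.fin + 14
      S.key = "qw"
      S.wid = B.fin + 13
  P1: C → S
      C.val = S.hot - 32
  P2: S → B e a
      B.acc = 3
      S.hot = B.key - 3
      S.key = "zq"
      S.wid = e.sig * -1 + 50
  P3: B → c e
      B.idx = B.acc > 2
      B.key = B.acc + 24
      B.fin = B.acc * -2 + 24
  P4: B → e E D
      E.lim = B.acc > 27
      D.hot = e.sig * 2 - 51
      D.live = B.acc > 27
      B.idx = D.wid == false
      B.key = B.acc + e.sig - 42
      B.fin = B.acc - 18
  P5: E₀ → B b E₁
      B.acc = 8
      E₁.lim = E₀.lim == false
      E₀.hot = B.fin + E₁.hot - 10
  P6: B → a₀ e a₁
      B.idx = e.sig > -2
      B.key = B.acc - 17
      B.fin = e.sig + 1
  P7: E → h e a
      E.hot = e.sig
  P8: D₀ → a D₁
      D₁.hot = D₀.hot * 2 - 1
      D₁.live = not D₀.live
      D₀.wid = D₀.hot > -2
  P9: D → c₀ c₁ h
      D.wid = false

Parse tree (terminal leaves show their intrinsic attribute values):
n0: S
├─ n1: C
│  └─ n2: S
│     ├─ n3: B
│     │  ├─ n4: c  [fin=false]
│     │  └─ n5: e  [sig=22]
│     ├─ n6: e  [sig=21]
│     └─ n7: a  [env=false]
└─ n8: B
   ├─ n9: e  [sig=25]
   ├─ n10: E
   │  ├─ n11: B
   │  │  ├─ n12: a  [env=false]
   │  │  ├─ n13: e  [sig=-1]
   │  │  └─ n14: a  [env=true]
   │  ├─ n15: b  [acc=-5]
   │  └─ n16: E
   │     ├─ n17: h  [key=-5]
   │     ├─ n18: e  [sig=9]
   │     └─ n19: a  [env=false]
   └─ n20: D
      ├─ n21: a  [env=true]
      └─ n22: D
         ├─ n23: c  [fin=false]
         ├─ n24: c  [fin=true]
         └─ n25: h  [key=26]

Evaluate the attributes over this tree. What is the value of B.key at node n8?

11

1. n1.wid = true  [true]
2. n3.acc = 3  [3]
3. n4.fin = false  [terminal]
4. n5.sig = 22  [terminal]
5. n3.idx = true  [B.acc > 2]
6. n3.key = 27  [B.acc + 24]
7. n3.fin = 18  [B.acc * -2 + 24]
8. n6.sig = 21  [terminal]
9. n7.env = false  [terminal]
10. n2.hot = 24  [B.key - 3]
11. n2.key = "zq"  ["zq"]
12. n2.wid = 29  [e.sig * -1 + 50]
13. n1.val = -8  [S.hot - 32]
14. n8.acc = 28  [C.val * -1 + 20]
15. n9.sig = 25  [terminal]
16. n10.lim = true  [B.acc > 27]
17. n11.acc = 8  [8]
18. n12.env = false  [terminal]
19. n13.sig = -1  [terminal]
20. n14.env = true  [terminal]
21. n11.idx = true  [e.sig > -2]
22. n11.key = -9  [B.acc - 17]
23. n11.fin = 0  [e.sig + 1]
24. n15.acc = -5  [terminal]
25. n16.lim = false  [E₀.lim == false]
26. n17.key = -5  [terminal]
27. n18.sig = 9  [terminal]
28. n19.env = false  [terminal]
29. n16.hot = 9  [e.sig]
30. n10.hot = -1  [B.fin + E₁.hot - 10]
31. n20.hot = -1  [e.sig * 2 - 51]
32. n20.live = true  [B.acc > 27]
33. n21.env = true  [terminal]
34. n22.hot = -3  [D₀.hot * 2 - 1]
35. n22.live = false  [not D₀.live]
36. n23.fin = false  [terminal]
37. n24.fin = true  [terminal]
38. n25.key = 26  [terminal]
39. n22.wid = false  [false]
40. n20.wid = true  [D₀.hot > -2]
41. n8.idx = false  [D.wid == false]
42. n8.key = 11  [B.acc + e.sig - 42]
43. n8.fin = 10  [B.acc - 18]
44. n0.hot = 24  [B.fin + 14]
45. n0.key = "qw"  ["qw"]
46. n0.wid = 23  [B.fin + 13]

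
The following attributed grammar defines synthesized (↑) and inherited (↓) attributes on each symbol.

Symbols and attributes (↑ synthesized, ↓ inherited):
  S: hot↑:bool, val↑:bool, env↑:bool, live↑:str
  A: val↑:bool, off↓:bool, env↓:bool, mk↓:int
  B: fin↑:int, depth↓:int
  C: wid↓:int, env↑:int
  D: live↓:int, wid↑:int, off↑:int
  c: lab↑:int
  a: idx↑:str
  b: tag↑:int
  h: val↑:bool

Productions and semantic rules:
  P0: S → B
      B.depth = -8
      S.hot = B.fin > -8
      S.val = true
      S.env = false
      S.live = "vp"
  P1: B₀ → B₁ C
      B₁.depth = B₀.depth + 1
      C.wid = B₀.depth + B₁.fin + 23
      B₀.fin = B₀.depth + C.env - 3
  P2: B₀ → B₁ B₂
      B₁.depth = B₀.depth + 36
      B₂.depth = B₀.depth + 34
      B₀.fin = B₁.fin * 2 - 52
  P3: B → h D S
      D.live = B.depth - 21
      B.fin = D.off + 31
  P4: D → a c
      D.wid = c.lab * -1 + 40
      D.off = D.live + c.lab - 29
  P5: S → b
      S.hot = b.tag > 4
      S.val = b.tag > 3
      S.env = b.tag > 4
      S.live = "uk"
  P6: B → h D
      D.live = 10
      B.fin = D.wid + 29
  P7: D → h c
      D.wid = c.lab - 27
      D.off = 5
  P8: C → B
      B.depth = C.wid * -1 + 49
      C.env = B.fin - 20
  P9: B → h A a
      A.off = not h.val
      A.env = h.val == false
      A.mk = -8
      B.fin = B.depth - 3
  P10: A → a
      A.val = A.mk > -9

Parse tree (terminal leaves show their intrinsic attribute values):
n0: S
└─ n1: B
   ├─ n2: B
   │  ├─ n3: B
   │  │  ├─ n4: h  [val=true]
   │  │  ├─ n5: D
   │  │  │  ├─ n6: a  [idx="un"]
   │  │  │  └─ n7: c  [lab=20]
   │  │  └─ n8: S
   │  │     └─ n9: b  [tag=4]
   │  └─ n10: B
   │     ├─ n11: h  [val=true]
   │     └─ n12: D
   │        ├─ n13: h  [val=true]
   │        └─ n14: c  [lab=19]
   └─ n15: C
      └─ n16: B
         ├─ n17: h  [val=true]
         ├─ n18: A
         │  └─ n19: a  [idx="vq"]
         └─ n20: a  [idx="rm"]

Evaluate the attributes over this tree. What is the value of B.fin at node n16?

1. n1.depth = -8  [-8]
2. n2.depth = -7  [B₀.depth + 1]
3. n3.depth = 29  [B₀.depth + 36]
4. n4.val = true  [terminal]
5. n5.live = 8  [B.depth - 21]
6. n6.idx = "un"  [terminal]
7. n7.lab = 20  [terminal]
8. n5.wid = 20  [c.lab * -1 + 40]
9. n5.off = -1  [D.live + c.lab - 29]
10. n9.tag = 4  [terminal]
11. n8.hot = false  [b.tag > 4]
12. n8.val = true  [b.tag > 3]
13. n8.env = false  [b.tag > 4]
14. n8.live = "uk"  ["uk"]
15. n3.fin = 30  [D.off + 31]
16. n10.depth = 27  [B₀.depth + 34]
17. n11.val = true  [terminal]
18. n12.live = 10  [10]
19. n13.val = true  [terminal]
20. n14.lab = 19  [terminal]
21. n12.wid = -8  [c.lab - 27]
22. n12.off = 5  [5]
23. n10.fin = 21  [D.wid + 29]
24. n2.fin = 8  [B₁.fin * 2 - 52]
25. n15.wid = 23  [B₀.depth + B₁.fin + 23]
26. n16.depth = 26  [C.wid * -1 + 49]
27. n17.val = true  [terminal]
28. n18.off = false  [not h.val]
29. n18.env = false  [h.val == false]
30. n18.mk = -8  [-8]
31. n19.idx = "vq"  [terminal]
32. n18.val = true  [A.mk > -9]
33. n20.idx = "rm"  [terminal]
34. n16.fin = 23  [B.depth - 3]
35. n15.env = 3  [B.fin - 20]
36. n1.fin = -8  [B₀.depth + C.env - 3]
37. n0.hot = false  [B.fin > -8]
38. n0.val = true  [true]
39. n0.env = false  [false]
40. n0.live = "vp"  ["vp"]

23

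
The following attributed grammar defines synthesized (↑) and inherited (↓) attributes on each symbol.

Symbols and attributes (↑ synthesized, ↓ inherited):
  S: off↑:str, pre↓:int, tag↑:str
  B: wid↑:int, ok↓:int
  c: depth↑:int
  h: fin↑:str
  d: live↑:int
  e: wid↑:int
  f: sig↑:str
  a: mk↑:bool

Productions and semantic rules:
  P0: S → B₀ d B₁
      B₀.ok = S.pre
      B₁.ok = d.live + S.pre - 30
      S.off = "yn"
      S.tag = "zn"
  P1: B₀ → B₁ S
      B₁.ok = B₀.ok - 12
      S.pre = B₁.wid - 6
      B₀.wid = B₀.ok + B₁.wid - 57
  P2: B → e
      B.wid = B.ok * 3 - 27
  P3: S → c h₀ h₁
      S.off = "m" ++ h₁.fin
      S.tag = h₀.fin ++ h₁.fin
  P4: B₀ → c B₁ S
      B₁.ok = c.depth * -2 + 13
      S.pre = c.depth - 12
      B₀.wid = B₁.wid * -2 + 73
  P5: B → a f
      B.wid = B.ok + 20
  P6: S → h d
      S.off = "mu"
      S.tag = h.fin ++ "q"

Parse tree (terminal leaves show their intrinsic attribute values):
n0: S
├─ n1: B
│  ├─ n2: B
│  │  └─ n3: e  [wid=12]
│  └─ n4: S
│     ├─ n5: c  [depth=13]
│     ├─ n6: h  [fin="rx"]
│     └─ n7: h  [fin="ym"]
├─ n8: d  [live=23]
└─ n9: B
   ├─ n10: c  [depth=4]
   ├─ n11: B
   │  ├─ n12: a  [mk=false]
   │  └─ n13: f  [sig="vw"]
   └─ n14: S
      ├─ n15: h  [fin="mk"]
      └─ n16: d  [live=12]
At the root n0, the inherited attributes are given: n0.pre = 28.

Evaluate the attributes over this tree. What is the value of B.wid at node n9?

23

1. n0.pre = 28  [given at root]
2. n1.ok = 28  [S.pre]
3. n2.ok = 16  [B₀.ok - 12]
4. n3.wid = 12  [terminal]
5. n2.wid = 21  [B.ok * 3 - 27]
6. n4.pre = 15  [B₁.wid - 6]
7. n5.depth = 13  [terminal]
8. n6.fin = "rx"  [terminal]
9. n7.fin = "ym"  [terminal]
10. n4.off = "mym"  ["m" ++ h₁.fin]
11. n4.tag = "rxym"  [h₀.fin ++ h₁.fin]
12. n1.wid = -8  [B₀.ok + B₁.wid - 57]
13. n8.live = 23  [terminal]
14. n9.ok = 21  [d.live + S.pre - 30]
15. n10.depth = 4  [terminal]
16. n11.ok = 5  [c.depth * -2 + 13]
17. n12.mk = false  [terminal]
18. n13.sig = "vw"  [terminal]
19. n11.wid = 25  [B.ok + 20]
20. n14.pre = -8  [c.depth - 12]
21. n15.fin = "mk"  [terminal]
22. n16.live = 12  [terminal]
23. n14.off = "mu"  ["mu"]
24. n14.tag = "mkq"  [h.fin ++ "q"]
25. n9.wid = 23  [B₁.wid * -2 + 73]
26. n0.off = "yn"  ["yn"]
27. n0.tag = "zn"  ["zn"]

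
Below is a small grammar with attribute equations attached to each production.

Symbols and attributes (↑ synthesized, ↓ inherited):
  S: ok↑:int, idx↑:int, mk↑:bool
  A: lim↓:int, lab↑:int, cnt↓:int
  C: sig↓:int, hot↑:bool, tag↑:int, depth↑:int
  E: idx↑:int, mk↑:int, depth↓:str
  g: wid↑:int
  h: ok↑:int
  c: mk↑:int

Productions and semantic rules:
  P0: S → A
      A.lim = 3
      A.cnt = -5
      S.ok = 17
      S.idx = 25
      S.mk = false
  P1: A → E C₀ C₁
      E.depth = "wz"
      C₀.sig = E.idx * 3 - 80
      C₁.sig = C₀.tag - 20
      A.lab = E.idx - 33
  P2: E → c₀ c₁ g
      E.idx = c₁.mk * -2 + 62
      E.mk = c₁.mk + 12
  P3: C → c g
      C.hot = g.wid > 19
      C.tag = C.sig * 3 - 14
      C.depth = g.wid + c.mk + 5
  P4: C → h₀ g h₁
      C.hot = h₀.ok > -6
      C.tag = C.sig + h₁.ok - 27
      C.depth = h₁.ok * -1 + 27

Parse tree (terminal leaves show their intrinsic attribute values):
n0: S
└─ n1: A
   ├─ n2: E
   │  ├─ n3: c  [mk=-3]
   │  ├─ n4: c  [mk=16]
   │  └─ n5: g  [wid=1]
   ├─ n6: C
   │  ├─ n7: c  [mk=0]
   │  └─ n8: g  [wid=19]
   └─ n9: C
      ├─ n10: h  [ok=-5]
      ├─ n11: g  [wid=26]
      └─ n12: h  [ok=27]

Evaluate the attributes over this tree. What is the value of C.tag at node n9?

1. n1.lim = 3  [3]
2. n1.cnt = -5  [-5]
3. n2.depth = "wz"  ["wz"]
4. n3.mk = -3  [terminal]
5. n4.mk = 16  [terminal]
6. n5.wid = 1  [terminal]
7. n2.idx = 30  [c₁.mk * -2 + 62]
8. n2.mk = 28  [c₁.mk + 12]
9. n6.sig = 10  [E.idx * 3 - 80]
10. n7.mk = 0  [terminal]
11. n8.wid = 19  [terminal]
12. n6.hot = false  [g.wid > 19]
13. n6.tag = 16  [C.sig * 3 - 14]
14. n6.depth = 24  [g.wid + c.mk + 5]
15. n9.sig = -4  [C₀.tag - 20]
16. n10.ok = -5  [terminal]
17. n11.wid = 26  [terminal]
18. n12.ok = 27  [terminal]
19. n9.hot = true  [h₀.ok > -6]
20. n9.tag = -4  [C.sig + h₁.ok - 27]
21. n9.depth = 0  [h₁.ok * -1 + 27]
22. n1.lab = -3  [E.idx - 33]
23. n0.ok = 17  [17]
24. n0.idx = 25  [25]
25. n0.mk = false  [false]

-4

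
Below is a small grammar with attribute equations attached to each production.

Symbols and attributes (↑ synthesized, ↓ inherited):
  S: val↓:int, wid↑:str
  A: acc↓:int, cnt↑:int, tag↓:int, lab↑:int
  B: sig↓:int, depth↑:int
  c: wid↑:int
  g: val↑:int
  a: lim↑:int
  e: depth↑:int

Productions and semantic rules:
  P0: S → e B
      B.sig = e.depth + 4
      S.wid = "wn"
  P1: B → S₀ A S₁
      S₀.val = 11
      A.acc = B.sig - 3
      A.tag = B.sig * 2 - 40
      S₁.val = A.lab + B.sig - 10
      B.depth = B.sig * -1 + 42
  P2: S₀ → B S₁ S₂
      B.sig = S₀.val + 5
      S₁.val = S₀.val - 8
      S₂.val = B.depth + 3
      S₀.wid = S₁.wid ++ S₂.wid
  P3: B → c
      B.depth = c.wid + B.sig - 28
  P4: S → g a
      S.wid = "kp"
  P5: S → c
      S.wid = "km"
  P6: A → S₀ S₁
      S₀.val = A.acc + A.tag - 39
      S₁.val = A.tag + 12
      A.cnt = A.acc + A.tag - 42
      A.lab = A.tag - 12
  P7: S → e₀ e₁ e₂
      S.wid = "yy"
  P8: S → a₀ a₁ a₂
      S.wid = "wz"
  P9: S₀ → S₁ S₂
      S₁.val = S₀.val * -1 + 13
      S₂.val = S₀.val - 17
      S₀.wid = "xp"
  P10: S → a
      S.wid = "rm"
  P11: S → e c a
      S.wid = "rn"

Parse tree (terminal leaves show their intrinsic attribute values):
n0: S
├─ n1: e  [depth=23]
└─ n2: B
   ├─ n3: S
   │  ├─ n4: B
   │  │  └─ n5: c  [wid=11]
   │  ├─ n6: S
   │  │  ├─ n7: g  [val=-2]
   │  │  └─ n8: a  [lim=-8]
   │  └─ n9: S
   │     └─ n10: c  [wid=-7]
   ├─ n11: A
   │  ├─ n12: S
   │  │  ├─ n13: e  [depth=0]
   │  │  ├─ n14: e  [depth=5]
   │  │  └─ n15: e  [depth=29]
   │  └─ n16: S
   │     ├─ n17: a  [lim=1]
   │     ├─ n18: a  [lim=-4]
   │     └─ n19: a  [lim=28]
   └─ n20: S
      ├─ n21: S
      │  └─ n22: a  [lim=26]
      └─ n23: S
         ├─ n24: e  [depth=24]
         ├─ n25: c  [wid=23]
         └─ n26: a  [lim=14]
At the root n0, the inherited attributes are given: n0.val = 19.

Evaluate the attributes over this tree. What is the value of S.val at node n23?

2

1. n0.val = 19  [given at root]
2. n1.depth = 23  [terminal]
3. n2.sig = 27  [e.depth + 4]
4. n3.val = 11  [11]
5. n4.sig = 16  [S₀.val + 5]
6. n5.wid = 11  [terminal]
7. n4.depth = -1  [c.wid + B.sig - 28]
8. n6.val = 3  [S₀.val - 8]
9. n7.val = -2  [terminal]
10. n8.lim = -8  [terminal]
11. n6.wid = "kp"  ["kp"]
12. n9.val = 2  [B.depth + 3]
13. n10.wid = -7  [terminal]
14. n9.wid = "km"  ["km"]
15. n3.wid = "kpkm"  [S₁.wid ++ S₂.wid]
16. n11.acc = 24  [B.sig - 3]
17. n11.tag = 14  [B.sig * 2 - 40]
18. n12.val = -1  [A.acc + A.tag - 39]
19. n13.depth = 0  [terminal]
20. n14.depth = 5  [terminal]
21. n15.depth = 29  [terminal]
22. n12.wid = "yy"  ["yy"]
23. n16.val = 26  [A.tag + 12]
24. n17.lim = 1  [terminal]
25. n18.lim = -4  [terminal]
26. n19.lim = 28  [terminal]
27. n16.wid = "wz"  ["wz"]
28. n11.cnt = -4  [A.acc + A.tag - 42]
29. n11.lab = 2  [A.tag - 12]
30. n20.val = 19  [A.lab + B.sig - 10]
31. n21.val = -6  [S₀.val * -1 + 13]
32. n22.lim = 26  [terminal]
33. n21.wid = "rm"  ["rm"]
34. n23.val = 2  [S₀.val - 17]
35. n24.depth = 24  [terminal]
36. n25.wid = 23  [terminal]
37. n26.lim = 14  [terminal]
38. n23.wid = "rn"  ["rn"]
39. n20.wid = "xp"  ["xp"]
40. n2.depth = 15  [B.sig * -1 + 42]
41. n0.wid = "wn"  ["wn"]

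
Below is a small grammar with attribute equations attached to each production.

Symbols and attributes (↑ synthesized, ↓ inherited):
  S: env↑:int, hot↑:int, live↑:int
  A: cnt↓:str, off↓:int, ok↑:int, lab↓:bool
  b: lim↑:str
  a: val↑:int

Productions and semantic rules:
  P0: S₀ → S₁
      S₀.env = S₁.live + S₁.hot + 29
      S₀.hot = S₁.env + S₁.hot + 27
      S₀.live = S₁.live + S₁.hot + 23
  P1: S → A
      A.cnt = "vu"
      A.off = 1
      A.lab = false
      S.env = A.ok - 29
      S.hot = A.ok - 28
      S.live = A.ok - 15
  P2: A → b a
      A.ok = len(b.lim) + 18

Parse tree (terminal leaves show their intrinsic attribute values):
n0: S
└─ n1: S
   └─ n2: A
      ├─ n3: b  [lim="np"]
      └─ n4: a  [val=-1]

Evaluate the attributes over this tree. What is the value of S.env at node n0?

1. n2.cnt = "vu"  ["vu"]
2. n2.off = 1  [1]
3. n2.lab = false  [false]
4. n3.lim = "np"  [terminal]
5. n4.val = -1  [terminal]
6. n2.ok = 20  [len(b.lim) + 18]
7. n1.env = -9  [A.ok - 29]
8. n1.hot = -8  [A.ok - 28]
9. n1.live = 5  [A.ok - 15]
10. n0.env = 26  [S₁.live + S₁.hot + 29]
11. n0.hot = 10  [S₁.env + S₁.hot + 27]
12. n0.live = 20  [S₁.live + S₁.hot + 23]

26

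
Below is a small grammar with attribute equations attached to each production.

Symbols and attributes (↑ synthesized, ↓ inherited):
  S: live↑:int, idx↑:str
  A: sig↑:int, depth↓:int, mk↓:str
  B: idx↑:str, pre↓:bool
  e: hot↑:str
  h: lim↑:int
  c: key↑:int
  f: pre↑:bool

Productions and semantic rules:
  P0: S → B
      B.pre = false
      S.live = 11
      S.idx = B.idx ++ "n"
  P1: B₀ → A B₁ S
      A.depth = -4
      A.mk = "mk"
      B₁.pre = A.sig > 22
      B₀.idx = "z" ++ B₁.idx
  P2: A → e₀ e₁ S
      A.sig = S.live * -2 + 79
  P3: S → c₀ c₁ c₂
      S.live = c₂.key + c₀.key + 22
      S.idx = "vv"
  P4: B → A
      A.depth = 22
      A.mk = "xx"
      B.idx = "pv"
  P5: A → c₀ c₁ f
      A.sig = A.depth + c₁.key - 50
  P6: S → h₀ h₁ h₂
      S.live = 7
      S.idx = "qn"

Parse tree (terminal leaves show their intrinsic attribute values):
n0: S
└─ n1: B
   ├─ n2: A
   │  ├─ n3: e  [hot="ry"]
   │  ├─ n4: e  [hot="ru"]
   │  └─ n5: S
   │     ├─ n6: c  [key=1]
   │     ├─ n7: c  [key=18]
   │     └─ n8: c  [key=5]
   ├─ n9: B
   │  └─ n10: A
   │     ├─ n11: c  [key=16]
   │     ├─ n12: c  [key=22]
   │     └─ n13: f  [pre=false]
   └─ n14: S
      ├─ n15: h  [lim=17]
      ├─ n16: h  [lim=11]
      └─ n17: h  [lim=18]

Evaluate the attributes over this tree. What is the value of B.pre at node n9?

true

1. n1.pre = false  [false]
2. n2.depth = -4  [-4]
3. n2.mk = "mk"  ["mk"]
4. n3.hot = "ry"  [terminal]
5. n4.hot = "ru"  [terminal]
6. n6.key = 1  [terminal]
7. n7.key = 18  [terminal]
8. n8.key = 5  [terminal]
9. n5.live = 28  [c₂.key + c₀.key + 22]
10. n5.idx = "vv"  ["vv"]
11. n2.sig = 23  [S.live * -2 + 79]
12. n9.pre = true  [A.sig > 22]
13. n10.depth = 22  [22]
14. n10.mk = "xx"  ["xx"]
15. n11.key = 16  [terminal]
16. n12.key = 22  [terminal]
17. n13.pre = false  [terminal]
18. n10.sig = -6  [A.depth + c₁.key - 50]
19. n9.idx = "pv"  ["pv"]
20. n15.lim = 17  [terminal]
21. n16.lim = 11  [terminal]
22. n17.lim = 18  [terminal]
23. n14.live = 7  [7]
24. n14.idx = "qn"  ["qn"]
25. n1.idx = "zpv"  ["z" ++ B₁.idx]
26. n0.live = 11  [11]
27. n0.idx = "zpvn"  [B.idx ++ "n"]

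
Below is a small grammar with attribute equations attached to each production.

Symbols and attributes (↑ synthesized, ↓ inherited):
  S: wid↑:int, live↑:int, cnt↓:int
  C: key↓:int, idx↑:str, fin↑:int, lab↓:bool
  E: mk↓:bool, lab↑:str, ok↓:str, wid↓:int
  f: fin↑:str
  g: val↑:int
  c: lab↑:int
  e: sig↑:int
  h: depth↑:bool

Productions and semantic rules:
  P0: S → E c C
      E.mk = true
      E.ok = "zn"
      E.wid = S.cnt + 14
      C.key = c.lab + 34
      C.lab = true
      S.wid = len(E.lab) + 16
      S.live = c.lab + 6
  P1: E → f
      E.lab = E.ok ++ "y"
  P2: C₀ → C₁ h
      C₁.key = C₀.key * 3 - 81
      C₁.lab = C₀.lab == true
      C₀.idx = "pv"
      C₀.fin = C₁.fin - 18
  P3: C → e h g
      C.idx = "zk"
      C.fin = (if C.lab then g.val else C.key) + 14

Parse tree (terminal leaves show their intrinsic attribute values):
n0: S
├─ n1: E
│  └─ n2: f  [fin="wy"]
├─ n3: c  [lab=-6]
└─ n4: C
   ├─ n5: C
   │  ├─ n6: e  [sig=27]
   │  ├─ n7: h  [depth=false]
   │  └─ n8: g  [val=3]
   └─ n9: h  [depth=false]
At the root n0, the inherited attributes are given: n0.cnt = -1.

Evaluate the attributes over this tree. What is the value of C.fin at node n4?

-1

1. n0.cnt = -1  [given at root]
2. n1.mk = true  [true]
3. n1.ok = "zn"  ["zn"]
4. n1.wid = 13  [S.cnt + 14]
5. n2.fin = "wy"  [terminal]
6. n1.lab = "zny"  [E.ok ++ "y"]
7. n3.lab = -6  [terminal]
8. n4.key = 28  [c.lab + 34]
9. n4.lab = true  [true]
10. n5.key = 3  [C₀.key * 3 - 81]
11. n5.lab = true  [C₀.lab == true]
12. n6.sig = 27  [terminal]
13. n7.depth = false  [terminal]
14. n8.val = 3  [terminal]
15. n5.idx = "zk"  ["zk"]
16. n5.fin = 17  [(if C.lab then g.val else C.key) + 14]
17. n9.depth = false  [terminal]
18. n4.idx = "pv"  ["pv"]
19. n4.fin = -1  [C₁.fin - 18]
20. n0.wid = 19  [len(E.lab) + 16]
21. n0.live = 0  [c.lab + 6]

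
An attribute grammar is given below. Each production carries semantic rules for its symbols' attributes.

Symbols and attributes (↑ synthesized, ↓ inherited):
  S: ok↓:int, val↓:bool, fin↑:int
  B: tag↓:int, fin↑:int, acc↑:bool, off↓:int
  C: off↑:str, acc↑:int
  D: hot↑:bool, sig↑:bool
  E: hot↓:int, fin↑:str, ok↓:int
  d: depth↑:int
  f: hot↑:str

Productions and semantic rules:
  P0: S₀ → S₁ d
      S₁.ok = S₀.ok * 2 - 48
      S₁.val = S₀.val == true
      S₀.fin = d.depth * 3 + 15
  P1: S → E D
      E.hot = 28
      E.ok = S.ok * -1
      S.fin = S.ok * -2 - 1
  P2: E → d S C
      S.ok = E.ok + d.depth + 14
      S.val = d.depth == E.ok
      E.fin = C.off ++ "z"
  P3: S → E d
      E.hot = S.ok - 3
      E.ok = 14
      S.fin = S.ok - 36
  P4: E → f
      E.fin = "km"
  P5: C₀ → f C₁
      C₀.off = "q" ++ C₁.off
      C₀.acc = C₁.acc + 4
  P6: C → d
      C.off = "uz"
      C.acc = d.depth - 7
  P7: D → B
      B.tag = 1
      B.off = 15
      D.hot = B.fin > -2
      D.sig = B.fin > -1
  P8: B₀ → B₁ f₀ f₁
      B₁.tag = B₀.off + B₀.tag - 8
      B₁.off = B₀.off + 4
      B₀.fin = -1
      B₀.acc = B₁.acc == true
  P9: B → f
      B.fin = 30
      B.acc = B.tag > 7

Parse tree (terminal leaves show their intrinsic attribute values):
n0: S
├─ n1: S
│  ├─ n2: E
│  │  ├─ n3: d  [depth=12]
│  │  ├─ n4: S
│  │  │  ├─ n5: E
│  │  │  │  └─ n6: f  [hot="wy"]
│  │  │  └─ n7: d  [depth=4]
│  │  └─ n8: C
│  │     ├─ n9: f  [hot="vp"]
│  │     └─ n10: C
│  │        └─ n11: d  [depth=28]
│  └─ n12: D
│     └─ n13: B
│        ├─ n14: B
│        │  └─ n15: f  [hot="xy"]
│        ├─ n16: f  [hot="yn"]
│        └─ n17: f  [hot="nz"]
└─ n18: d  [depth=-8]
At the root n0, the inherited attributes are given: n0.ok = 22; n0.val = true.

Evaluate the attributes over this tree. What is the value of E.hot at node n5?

1. n0.ok = 22  [given at root]
2. n0.val = true  [given at root]
3. n1.ok = -4  [S₀.ok * 2 - 48]
4. n1.val = true  [S₀.val == true]
5. n2.hot = 28  [28]
6. n2.ok = 4  [S.ok * -1]
7. n3.depth = 12  [terminal]
8. n4.ok = 30  [E.ok + d.depth + 14]
9. n4.val = false  [d.depth == E.ok]
10. n5.hot = 27  [S.ok - 3]
11. n5.ok = 14  [14]
12. n6.hot = "wy"  [terminal]
13. n5.fin = "km"  ["km"]
14. n7.depth = 4  [terminal]
15. n4.fin = -6  [S.ok - 36]
16. n9.hot = "vp"  [terminal]
17. n11.depth = 28  [terminal]
18. n10.off = "uz"  ["uz"]
19. n10.acc = 21  [d.depth - 7]
20. n8.off = "quz"  ["q" ++ C₁.off]
21. n8.acc = 25  [C₁.acc + 4]
22. n2.fin = "quzz"  [C.off ++ "z"]
23. n13.tag = 1  [1]
24. n13.off = 15  [15]
25. n14.tag = 8  [B₀.off + B₀.tag - 8]
26. n14.off = 19  [B₀.off + 4]
27. n15.hot = "xy"  [terminal]
28. n14.fin = 30  [30]
29. n14.acc = true  [B.tag > 7]
30. n16.hot = "yn"  [terminal]
31. n17.hot = "nz"  [terminal]
32. n13.fin = -1  [-1]
33. n13.acc = true  [B₁.acc == true]
34. n12.hot = true  [B.fin > -2]
35. n12.sig = false  [B.fin > -1]
36. n1.fin = 7  [S.ok * -2 - 1]
37. n18.depth = -8  [terminal]
38. n0.fin = -9  [d.depth * 3 + 15]

27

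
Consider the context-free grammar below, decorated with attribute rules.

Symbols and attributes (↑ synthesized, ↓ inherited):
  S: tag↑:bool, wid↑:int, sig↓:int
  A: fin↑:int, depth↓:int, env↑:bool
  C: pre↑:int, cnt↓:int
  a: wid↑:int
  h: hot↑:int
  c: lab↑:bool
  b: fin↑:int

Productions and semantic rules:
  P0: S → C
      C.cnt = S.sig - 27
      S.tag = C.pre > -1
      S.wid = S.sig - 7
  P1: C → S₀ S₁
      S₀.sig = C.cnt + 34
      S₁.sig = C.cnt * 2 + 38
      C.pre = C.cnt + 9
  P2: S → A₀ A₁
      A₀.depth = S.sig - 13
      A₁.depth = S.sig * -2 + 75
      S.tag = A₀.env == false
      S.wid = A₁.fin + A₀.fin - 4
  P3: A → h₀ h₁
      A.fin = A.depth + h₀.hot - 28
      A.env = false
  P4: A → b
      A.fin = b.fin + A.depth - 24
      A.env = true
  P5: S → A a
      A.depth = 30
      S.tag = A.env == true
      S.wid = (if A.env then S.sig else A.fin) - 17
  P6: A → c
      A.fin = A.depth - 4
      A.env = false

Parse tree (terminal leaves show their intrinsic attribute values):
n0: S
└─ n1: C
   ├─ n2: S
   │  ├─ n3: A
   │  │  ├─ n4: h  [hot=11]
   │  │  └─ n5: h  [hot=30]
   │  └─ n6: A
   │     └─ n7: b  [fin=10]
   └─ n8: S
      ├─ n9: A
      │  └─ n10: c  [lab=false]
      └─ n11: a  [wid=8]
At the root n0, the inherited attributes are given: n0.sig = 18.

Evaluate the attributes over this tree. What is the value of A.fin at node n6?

1. n0.sig = 18  [given at root]
2. n1.cnt = -9  [S.sig - 27]
3. n2.sig = 25  [C.cnt + 34]
4. n3.depth = 12  [S.sig - 13]
5. n4.hot = 11  [terminal]
6. n5.hot = 30  [terminal]
7. n3.fin = -5  [A.depth + h₀.hot - 28]
8. n3.env = false  [false]
9. n6.depth = 25  [S.sig * -2 + 75]
10. n7.fin = 10  [terminal]
11. n6.fin = 11  [b.fin + A.depth - 24]
12. n6.env = true  [true]
13. n2.tag = true  [A₀.env == false]
14. n2.wid = 2  [A₁.fin + A₀.fin - 4]
15. n8.sig = 20  [C.cnt * 2 + 38]
16. n9.depth = 30  [30]
17. n10.lab = false  [terminal]
18. n9.fin = 26  [A.depth - 4]
19. n9.env = false  [false]
20. n11.wid = 8  [terminal]
21. n8.tag = false  [A.env == true]
22. n8.wid = 9  [(if A.env then S.sig else A.fin) - 17]
23. n1.pre = 0  [C.cnt + 9]
24. n0.tag = true  [C.pre > -1]
25. n0.wid = 11  [S.sig - 7]

11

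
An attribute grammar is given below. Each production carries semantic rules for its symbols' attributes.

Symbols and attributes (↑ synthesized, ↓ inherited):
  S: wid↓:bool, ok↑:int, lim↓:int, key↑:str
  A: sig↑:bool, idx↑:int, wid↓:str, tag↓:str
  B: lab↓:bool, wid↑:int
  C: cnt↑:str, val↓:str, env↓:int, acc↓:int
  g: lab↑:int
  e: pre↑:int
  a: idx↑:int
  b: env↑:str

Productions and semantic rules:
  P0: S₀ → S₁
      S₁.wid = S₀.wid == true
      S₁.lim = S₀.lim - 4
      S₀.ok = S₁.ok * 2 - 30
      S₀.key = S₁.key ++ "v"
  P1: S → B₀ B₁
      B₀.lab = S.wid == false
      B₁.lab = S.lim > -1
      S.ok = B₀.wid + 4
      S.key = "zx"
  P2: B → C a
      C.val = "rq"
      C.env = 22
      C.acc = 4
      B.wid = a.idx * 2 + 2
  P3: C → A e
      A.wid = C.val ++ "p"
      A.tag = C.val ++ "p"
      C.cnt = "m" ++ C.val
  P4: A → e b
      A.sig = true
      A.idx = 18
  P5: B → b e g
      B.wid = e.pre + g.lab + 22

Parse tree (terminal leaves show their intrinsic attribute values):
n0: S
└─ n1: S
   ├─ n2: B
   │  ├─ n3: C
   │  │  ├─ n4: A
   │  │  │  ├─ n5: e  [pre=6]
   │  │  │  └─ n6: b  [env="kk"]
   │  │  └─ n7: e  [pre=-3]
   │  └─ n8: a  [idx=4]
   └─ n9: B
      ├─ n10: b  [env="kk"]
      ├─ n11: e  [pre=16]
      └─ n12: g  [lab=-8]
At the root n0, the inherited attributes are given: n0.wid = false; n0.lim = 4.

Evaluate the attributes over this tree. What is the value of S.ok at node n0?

-2

1. n0.wid = false  [given at root]
2. n0.lim = 4  [given at root]
3. n1.wid = false  [S₀.wid == true]
4. n1.lim = 0  [S₀.lim - 4]
5. n2.lab = true  [S.wid == false]
6. n3.val = "rq"  ["rq"]
7. n3.env = 22  [22]
8. n3.acc = 4  [4]
9. n4.wid = "rqp"  [C.val ++ "p"]
10. n4.tag = "rqp"  [C.val ++ "p"]
11. n5.pre = 6  [terminal]
12. n6.env = "kk"  [terminal]
13. n4.sig = true  [true]
14. n4.idx = 18  [18]
15. n7.pre = -3  [terminal]
16. n3.cnt = "mrq"  ["m" ++ C.val]
17. n8.idx = 4  [terminal]
18. n2.wid = 10  [a.idx * 2 + 2]
19. n9.lab = true  [S.lim > -1]
20. n10.env = "kk"  [terminal]
21. n11.pre = 16  [terminal]
22. n12.lab = -8  [terminal]
23. n9.wid = 30  [e.pre + g.lab + 22]
24. n1.ok = 14  [B₀.wid + 4]
25. n1.key = "zx"  ["zx"]
26. n0.ok = -2  [S₁.ok * 2 - 30]
27. n0.key = "zxv"  [S₁.key ++ "v"]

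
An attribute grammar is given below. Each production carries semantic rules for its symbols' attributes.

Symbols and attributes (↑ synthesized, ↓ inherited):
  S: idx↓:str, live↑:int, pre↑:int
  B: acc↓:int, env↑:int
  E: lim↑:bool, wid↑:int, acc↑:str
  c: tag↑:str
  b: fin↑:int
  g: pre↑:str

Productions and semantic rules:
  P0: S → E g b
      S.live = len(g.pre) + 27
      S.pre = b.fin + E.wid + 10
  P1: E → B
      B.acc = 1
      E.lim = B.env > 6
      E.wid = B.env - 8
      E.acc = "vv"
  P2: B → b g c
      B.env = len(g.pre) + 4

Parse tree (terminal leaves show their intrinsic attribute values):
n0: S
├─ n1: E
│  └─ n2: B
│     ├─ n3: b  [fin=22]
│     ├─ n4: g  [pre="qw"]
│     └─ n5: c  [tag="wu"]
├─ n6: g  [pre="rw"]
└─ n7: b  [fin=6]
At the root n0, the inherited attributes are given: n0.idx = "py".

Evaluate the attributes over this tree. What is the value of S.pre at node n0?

1. n0.idx = "py"  [given at root]
2. n2.acc = 1  [1]
3. n3.fin = 22  [terminal]
4. n4.pre = "qw"  [terminal]
5. n5.tag = "wu"  [terminal]
6. n2.env = 6  [len(g.pre) + 4]
7. n1.lim = false  [B.env > 6]
8. n1.wid = -2  [B.env - 8]
9. n1.acc = "vv"  ["vv"]
10. n6.pre = "rw"  [terminal]
11. n7.fin = 6  [terminal]
12. n0.live = 29  [len(g.pre) + 27]
13. n0.pre = 14  [b.fin + E.wid + 10]

14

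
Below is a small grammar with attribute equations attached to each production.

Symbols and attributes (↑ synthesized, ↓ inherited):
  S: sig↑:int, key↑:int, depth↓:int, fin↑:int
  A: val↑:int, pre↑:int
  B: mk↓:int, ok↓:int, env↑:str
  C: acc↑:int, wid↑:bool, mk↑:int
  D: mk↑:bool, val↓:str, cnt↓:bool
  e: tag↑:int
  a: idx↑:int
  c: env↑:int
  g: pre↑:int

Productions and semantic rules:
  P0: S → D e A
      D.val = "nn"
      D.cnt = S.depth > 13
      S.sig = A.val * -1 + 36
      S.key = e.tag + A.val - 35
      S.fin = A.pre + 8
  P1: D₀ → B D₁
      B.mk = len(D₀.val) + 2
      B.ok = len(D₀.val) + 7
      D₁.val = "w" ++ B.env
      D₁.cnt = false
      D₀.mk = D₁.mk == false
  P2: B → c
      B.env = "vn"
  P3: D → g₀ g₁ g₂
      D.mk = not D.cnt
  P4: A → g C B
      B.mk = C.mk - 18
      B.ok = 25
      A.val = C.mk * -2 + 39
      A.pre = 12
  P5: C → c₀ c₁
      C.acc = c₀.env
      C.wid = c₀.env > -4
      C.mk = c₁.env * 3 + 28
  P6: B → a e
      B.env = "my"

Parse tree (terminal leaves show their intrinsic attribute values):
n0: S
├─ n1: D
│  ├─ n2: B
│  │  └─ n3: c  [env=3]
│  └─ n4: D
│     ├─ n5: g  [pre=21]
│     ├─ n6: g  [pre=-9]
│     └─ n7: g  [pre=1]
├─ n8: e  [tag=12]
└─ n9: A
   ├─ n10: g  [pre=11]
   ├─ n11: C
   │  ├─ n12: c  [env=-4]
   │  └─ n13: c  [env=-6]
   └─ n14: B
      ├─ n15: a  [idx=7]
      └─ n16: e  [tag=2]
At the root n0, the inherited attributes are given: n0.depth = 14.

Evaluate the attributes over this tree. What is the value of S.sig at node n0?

17

1. n0.depth = 14  [given at root]
2. n1.val = "nn"  ["nn"]
3. n1.cnt = true  [S.depth > 13]
4. n2.mk = 4  [len(D₀.val) + 2]
5. n2.ok = 9  [len(D₀.val) + 7]
6. n3.env = 3  [terminal]
7. n2.env = "vn"  ["vn"]
8. n4.val = "wvn"  ["w" ++ B.env]
9. n4.cnt = false  [false]
10. n5.pre = 21  [terminal]
11. n6.pre = -9  [terminal]
12. n7.pre = 1  [terminal]
13. n4.mk = true  [not D.cnt]
14. n1.mk = false  [D₁.mk == false]
15. n8.tag = 12  [terminal]
16. n10.pre = 11  [terminal]
17. n12.env = -4  [terminal]
18. n13.env = -6  [terminal]
19. n11.acc = -4  [c₀.env]
20. n11.wid = false  [c₀.env > -4]
21. n11.mk = 10  [c₁.env * 3 + 28]
22. n14.mk = -8  [C.mk - 18]
23. n14.ok = 25  [25]
24. n15.idx = 7  [terminal]
25. n16.tag = 2  [terminal]
26. n14.env = "my"  ["my"]
27. n9.val = 19  [C.mk * -2 + 39]
28. n9.pre = 12  [12]
29. n0.sig = 17  [A.val * -1 + 36]
30. n0.key = -4  [e.tag + A.val - 35]
31. n0.fin = 20  [A.pre + 8]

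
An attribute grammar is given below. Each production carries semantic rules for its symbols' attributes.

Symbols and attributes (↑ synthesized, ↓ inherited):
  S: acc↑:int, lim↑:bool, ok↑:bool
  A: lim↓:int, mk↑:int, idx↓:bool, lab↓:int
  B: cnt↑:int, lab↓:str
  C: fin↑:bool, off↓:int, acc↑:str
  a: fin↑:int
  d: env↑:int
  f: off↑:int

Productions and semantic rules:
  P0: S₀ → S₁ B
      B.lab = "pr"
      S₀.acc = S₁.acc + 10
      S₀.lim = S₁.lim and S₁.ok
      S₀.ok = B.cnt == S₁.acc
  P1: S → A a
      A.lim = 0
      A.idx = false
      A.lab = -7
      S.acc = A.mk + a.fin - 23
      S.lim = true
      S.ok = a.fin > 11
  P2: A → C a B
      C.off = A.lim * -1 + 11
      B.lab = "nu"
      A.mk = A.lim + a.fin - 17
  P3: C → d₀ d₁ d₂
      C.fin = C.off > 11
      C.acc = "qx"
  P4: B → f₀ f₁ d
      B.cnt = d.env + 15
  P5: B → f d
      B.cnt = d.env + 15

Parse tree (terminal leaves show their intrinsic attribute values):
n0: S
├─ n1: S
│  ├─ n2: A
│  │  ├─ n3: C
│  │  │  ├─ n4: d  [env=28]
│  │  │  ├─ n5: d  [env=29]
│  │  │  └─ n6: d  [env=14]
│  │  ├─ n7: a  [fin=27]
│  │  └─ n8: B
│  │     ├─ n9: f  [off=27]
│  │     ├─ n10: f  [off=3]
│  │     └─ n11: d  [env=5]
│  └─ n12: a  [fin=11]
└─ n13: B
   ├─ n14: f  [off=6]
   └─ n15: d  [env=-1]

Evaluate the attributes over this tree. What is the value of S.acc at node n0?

8

1. n2.lim = 0  [0]
2. n2.idx = false  [false]
3. n2.lab = -7  [-7]
4. n3.off = 11  [A.lim * -1 + 11]
5. n4.env = 28  [terminal]
6. n5.env = 29  [terminal]
7. n6.env = 14  [terminal]
8. n3.fin = false  [C.off > 11]
9. n3.acc = "qx"  ["qx"]
10. n7.fin = 27  [terminal]
11. n8.lab = "nu"  ["nu"]
12. n9.off = 27  [terminal]
13. n10.off = 3  [terminal]
14. n11.env = 5  [terminal]
15. n8.cnt = 20  [d.env + 15]
16. n2.mk = 10  [A.lim + a.fin - 17]
17. n12.fin = 11  [terminal]
18. n1.acc = -2  [A.mk + a.fin - 23]
19. n1.lim = true  [true]
20. n1.ok = false  [a.fin > 11]
21. n13.lab = "pr"  ["pr"]
22. n14.off = 6  [terminal]
23. n15.env = -1  [terminal]
24. n13.cnt = 14  [d.env + 15]
25. n0.acc = 8  [S₁.acc + 10]
26. n0.lim = false  [S₁.lim and S₁.ok]
27. n0.ok = false  [B.cnt == S₁.acc]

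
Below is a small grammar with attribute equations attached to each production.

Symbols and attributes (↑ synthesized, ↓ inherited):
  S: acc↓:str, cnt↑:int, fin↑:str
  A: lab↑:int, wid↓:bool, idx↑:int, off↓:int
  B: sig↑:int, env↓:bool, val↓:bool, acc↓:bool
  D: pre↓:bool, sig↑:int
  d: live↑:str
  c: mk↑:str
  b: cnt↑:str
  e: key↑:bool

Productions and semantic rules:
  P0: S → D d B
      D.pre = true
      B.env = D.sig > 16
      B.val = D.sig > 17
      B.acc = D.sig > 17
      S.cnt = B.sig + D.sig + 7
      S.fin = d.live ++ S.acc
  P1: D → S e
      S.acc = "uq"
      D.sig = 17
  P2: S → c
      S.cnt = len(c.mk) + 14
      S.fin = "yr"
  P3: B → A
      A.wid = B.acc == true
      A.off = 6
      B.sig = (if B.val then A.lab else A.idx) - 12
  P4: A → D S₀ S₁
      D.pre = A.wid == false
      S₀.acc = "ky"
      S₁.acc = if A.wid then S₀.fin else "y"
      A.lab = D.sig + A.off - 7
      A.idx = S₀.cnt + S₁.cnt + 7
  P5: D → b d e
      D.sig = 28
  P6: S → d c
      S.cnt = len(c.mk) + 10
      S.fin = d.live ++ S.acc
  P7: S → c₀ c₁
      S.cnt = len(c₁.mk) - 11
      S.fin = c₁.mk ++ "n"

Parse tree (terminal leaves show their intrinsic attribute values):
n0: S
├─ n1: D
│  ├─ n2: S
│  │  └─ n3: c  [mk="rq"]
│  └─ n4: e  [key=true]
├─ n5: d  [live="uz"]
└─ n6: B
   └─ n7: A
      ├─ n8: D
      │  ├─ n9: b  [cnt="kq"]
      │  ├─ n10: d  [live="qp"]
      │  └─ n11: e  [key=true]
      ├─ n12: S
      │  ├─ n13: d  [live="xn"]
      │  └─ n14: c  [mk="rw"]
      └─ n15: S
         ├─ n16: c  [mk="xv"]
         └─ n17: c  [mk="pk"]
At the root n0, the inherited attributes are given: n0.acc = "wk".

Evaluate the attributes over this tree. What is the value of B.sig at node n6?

-2

1. n0.acc = "wk"  [given at root]
2. n1.pre = true  [true]
3. n2.acc = "uq"  ["uq"]
4. n3.mk = "rq"  [terminal]
5. n2.cnt = 16  [len(c.mk) + 14]
6. n2.fin = "yr"  ["yr"]
7. n4.key = true  [terminal]
8. n1.sig = 17  [17]
9. n5.live = "uz"  [terminal]
10. n6.env = true  [D.sig > 16]
11. n6.val = false  [D.sig > 17]
12. n6.acc = false  [D.sig > 17]
13. n7.wid = false  [B.acc == true]
14. n7.off = 6  [6]
15. n8.pre = true  [A.wid == false]
16. n9.cnt = "kq"  [terminal]
17. n10.live = "qp"  [terminal]
18. n11.key = true  [terminal]
19. n8.sig = 28  [28]
20. n12.acc = "ky"  ["ky"]
21. n13.live = "xn"  [terminal]
22. n14.mk = "rw"  [terminal]
23. n12.cnt = 12  [len(c.mk) + 10]
24. n12.fin = "xnky"  [d.live ++ S.acc]
25. n15.acc = "y"  [if A.wid then S₀.fin else "y"]
26. n16.mk = "xv"  [terminal]
27. n17.mk = "pk"  [terminal]
28. n15.cnt = -9  [len(c₁.mk) - 11]
29. n15.fin = "pkn"  [c₁.mk ++ "n"]
30. n7.lab = 27  [D.sig + A.off - 7]
31. n7.idx = 10  [S₀.cnt + S₁.cnt + 7]
32. n6.sig = -2  [(if B.val then A.lab else A.idx) - 12]
33. n0.cnt = 22  [B.sig + D.sig + 7]
34. n0.fin = "uzwk"  [d.live ++ S.acc]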